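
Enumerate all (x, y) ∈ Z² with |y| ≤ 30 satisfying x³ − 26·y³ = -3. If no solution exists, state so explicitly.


The equation is x³ - 26y³ = -3. For fixed y, x³ = 26·y³ − 3, so a solution requires the RHS to be a perfect cube.
Strategy: iterate y from -30 to 30, compute RHS = 26·y³ − 3, and check whether it is a (positive or negative) perfect cube.
Check small values of y:
  y = 0: RHS = -3 is not a perfect cube.
  y = 1: RHS = 23 is not a perfect cube.
  y = -1: RHS = -29 is not a perfect cube.
  y = 2: RHS = 205 is not a perfect cube.
  y = -2: RHS = -211 is not a perfect cube.
  y = 3: RHS = 699 is not a perfect cube.
  y = -3: RHS = -705 is not a perfect cube.
Continuing the search up to |y| = 30 finds no solutions either.
No (x, y) in the scanned range satisfies the equation.

No integer solutions with |y| ≤ 30.


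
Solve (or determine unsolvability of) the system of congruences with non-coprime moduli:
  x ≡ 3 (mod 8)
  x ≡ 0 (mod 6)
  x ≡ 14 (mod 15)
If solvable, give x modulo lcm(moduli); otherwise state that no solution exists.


Moduli 8, 6, 15 are not pairwise coprime, so CRT works modulo lcm(m_i) when all pairwise compatibility conditions hold.
Pairwise compatibility: gcd(m_i, m_j) must divide a_i - a_j for every pair.
Merge one congruence at a time:
  Start: x ≡ 3 (mod 8).
  Combine with x ≡ 0 (mod 6): gcd(8, 6) = 2, and 0 - 3 = -3 is NOT divisible by 2.
    ⇒ system is inconsistent (no integer solution).

No solution (the system is inconsistent).


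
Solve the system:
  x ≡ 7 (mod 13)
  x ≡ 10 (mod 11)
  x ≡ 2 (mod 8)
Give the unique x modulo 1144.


Moduli 13, 11, 8 are pairwise coprime; by CRT there is a unique solution modulo M = 13 · 11 · 8 = 1144.
Solve pairwise, accumulating the modulus:
  Start with x ≡ 7 (mod 13).
  Combine with x ≡ 10 (mod 11): since gcd(13, 11) = 1, we get a unique residue mod 143.
    Write x = 7 + 13·t and substitute into x ≡ 10 (mod 11): 13·t ≡ 10 − 7 = 3 (mod 11).
    Reduce coefficients mod 11: 2·t ≡ 3 (mod 11).
    The inverse of 2 mod 11 is 6 (since 2·6 = 12 = 1·11 + 1), so t ≡ 6·3 = 18 ≡ 7 (mod 11).
    Then x = 7 + 13·7 = 98, valid modulo lcm(13, 11) = 143: x ≡ 98 (mod 143).
  Combine with x ≡ 2 (mod 8): since gcd(143, 8) = 1, we get a unique residue mod 1144.
    Write x = 98 + 143·t and substitute into x ≡ 2 (mod 8): 143·t ≡ 2 − 98 = -96 (mod 8).
    Reduce coefficients mod 8: 7·t ≡ 0 (mod 8).
    The inverse of 7 mod 8 is 7 (since 7·7 = 49 = 6·8 + 1), so t ≡ 7·0 = 0 ≡ 0 (mod 8).
    Then x = 98 + 143·0 = 98, valid modulo lcm(143, 8) = 1144: x ≡ 98 (mod 1144).
Verify: 98 mod 13 = 7 ✓, 98 mod 11 = 10 ✓, 98 mod 8 = 2 ✓.

x ≡ 98 (mod 1144).


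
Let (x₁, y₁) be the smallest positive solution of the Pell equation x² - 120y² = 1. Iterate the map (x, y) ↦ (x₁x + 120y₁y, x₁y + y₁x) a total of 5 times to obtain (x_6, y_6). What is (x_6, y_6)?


Step 1: Find the fundamental solution (x₁, y₁) of x² - 120y² = 1.
  Expand √120 as a continued fraction. a₀ = ⌊√120⌋ = 10; iterate m_{k+1} = d_k·a_k − m_k, d_{k+1} = (120 − m_{k+1}²)/d_k, a_{k+1} = ⌊(a₀ + m_{k+1})/d_{k+1}⌋ (starting m₀ = 0, d₀ = 1), with convergents p_k = a_k·p_{k-1} + p_{k-2}, q_k = a_k·q_{k-1} + q_{k-2} (p₋₁ = 1, q₋₁ = 0):
  k = 0: a₀ = 10; p₀/q₀ = 10/1; p₀² − 120·q₀² = 100 − 120 = -20.
  k = 1: m = 10, d = 20, a = ⌊(10 + 10)/20⌋ = 1; p/q = (1·10 + 1)/(1·1 + 0) = 11/1; p² − 120·q² = 121 − 120 = 1.
  The first convergent with p² − 120·q² = 1 gives the fundamental solution (x₁, y₁) = (11, 1).
Step 2: Apply the recurrence (x_{n+1}, y_{n+1}) = (x₁x_n + 120y₁y_n, x₁y_n + y₁x_n) repeatedly.
  From (x_1, y_1) = (11, 1): x_2 = 11·11 + 120·1·1 = 241; y_2 = 11·1 + 1·11 = 22.
  From (x_2, y_2) = (241, 22): x_3 = 11·241 + 120·1·22 = 5291; y_3 = 11·22 + 1·241 = 483.
  From (x_3, y_3) = (5291, 483): x_4 = 11·5291 + 120·1·483 = 116161; y_4 = 11·483 + 1·5291 = 10604.
  From (x_4, y_4) = (116161, 10604): x_5 = 11·116161 + 120·1·10604 = 2550251; y_5 = 11·10604 + 1·116161 = 232805.
  From (x_5, y_5) = (2550251, 232805): x_6 = 11·2550251 + 120·1·232805 = 55989361; y_6 = 11·232805 + 1·2550251 = 5111106.
Step 3: Verify x_6² - 120·y_6² = 3134808545188321 - 3134808545188320 = 1 (should be 1). ✓

(x_1, y_1) = (11, 1); (x_6, y_6) = (55989361, 5111106).


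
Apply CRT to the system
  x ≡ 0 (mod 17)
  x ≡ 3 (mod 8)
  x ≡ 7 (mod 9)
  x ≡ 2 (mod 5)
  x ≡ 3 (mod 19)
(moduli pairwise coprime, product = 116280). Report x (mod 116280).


Product of moduli M = 17 · 8 · 9 · 5 · 19 = 116280.
Merge one congruence at a time:
  Start: x ≡ 0 (mod 17).
  Combine with x ≡ 3 (mod 8); new modulus lcm = 136.
    Write x = 0 + 17·t and substitute into x ≡ 3 (mod 8): 17·t ≡ 3 − 0 = 3 (mod 8).
    Reduce coefficients mod 8: 1·t ≡ 3 (mod 8).
    So t ≡ 3 (mod 8).
    Then x = 0 + 17·3 = 51, valid modulo lcm(17, 8) = 136: x ≡ 51 (mod 136).
  Combine with x ≡ 7 (mod 9); new modulus lcm = 1224.
    Write x = 51 + 136·t and substitute into x ≡ 7 (mod 9): 136·t ≡ 7 − 51 = -44 (mod 9).
    Reduce coefficients mod 9: 1·t ≡ 1 (mod 9).
    So t ≡ 1 (mod 9).
    Then x = 51 + 136·1 = 187, valid modulo lcm(136, 9) = 1224: x ≡ 187 (mod 1224).
  Combine with x ≡ 2 (mod 5); new modulus lcm = 6120.
    Write x = 187 + 1224·t and substitute into x ≡ 2 (mod 5): 1224·t ≡ 2 − 187 = -185 (mod 5).
    Reduce coefficients mod 5: 4·t ≡ 0 (mod 5).
    The inverse of 4 mod 5 is 4 (since 4·4 = 16 = 3·5 + 1), so t ≡ 4·0 = 0 ≡ 0 (mod 5).
    Then x = 187 + 1224·0 = 187, valid modulo lcm(1224, 5) = 6120: x ≡ 187 (mod 6120).
  Combine with x ≡ 3 (mod 19); new modulus lcm = 116280.
    Write x = 187 + 6120·t and substitute into x ≡ 3 (mod 19): 6120·t ≡ 3 − 187 = -184 (mod 19).
    Reduce coefficients mod 19: 2·t ≡ 6 (mod 19).
    The inverse of 2 mod 19 is 10 (since 2·10 = 20 = 1·19 + 1), so t ≡ 10·6 = 60 ≡ 3 (mod 19).
    Then x = 187 + 6120·3 = 18547, valid modulo lcm(6120, 19) = 116280: x ≡ 18547 (mod 116280).
Verify against each original: 18547 mod 17 = 0, 18547 mod 8 = 3, 18547 mod 9 = 7, 18547 mod 5 = 2, 18547 mod 19 = 3.

x ≡ 18547 (mod 116280).


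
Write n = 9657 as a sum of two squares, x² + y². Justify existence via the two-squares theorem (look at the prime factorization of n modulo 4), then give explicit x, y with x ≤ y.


Step 1: Factor n = 9657 = 3^2 · 29 · 37.
Step 2: Check the mod-4 condition on each prime factor: 3 ≡ 3 (mod 4), exponent 2 (must be even); 29 ≡ 1 (mod 4), exponent 1; 37 ≡ 1 (mod 4), exponent 1.
All primes ≡ 3 (mod 4) appear to even exponent (or don't appear), so by the two-squares theorem n IS expressible as a sum of two squares.
Step 3: Build a representation. Group n = k² · m with k = 3 and m = 29 · 37 = 1073 (a product of primes ≡ 1 (mod 4)); a representation of m scales to one of n via (k·x)² + (k·y)² = k²(x² + y²). Each prime p ≡ 1 (mod 4) is itself a sum of two squares; find a² by testing p − a² for a perfect square:
  29: 29 − 1² = 28, 29 − 2² = 25 = 5² ⇒ 29 = 2² + 5².
  37: 37 − 1² = 36 = 6² ⇒ 37 = 1² + 6².
  Combine using the Brahmagupta–Fibonacci identity (a² + b²)(c² + d²) = (ac − bd)² + (ad + bc)² = (ac + bd)² + (ad − bc)²:
  29 · 37 = 1073: from (2² + 5²)(1² + 6²), take (2·1 − 5·6, 2·6 + 5·1) = (2 − 30, 12 + 5) = (-28, 17); dropping signs (only squares matter) gives (28, 17); check 28² + 17² = 784 + 289 = 1073 ✓.
  Scale by k = 3: (3·28, 3·17) = (84, 51).
Step 4: Order so x ≤ y and verify: 51² + 84² = 2601 + 7056 = 9657 = n. ✓

n = 9657 = 51² + 84² (one valid representation with x ≤ y).


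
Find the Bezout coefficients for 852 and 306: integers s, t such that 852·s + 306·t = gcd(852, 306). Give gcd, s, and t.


Euclidean algorithm on (852, 306) — divide until remainder is 0:
  852 = 2 · 306 + 240
  306 = 1 · 240 + 66
  240 = 3 · 66 + 42
  66 = 1 · 42 + 24
  42 = 1 · 24 + 18
  24 = 1 · 18 + 6
  18 = 3 · 6 + 0
gcd(852, 306) = 6.
Track Bezout coefficients alongside the remainders: start with r₀ = 852 = a·1 + b·0 (s = 1, t = 0) and r₁ = 306 = a·0 + b·1 (s = 0, t = 1); each new remainder r_{k+1} = r_{k-1} − q_k·r_k inherits s_{k+1} = s_{k-1} − q_k·s_k, t_{k+1} = t_{k-1} − q_k·t_k, so r_k = a·s_k + b·t_k at every step:
  q = 2: r = 240, s = 1 − 2·0 = 1, t = 0 − 2·1 = -2  (check: 852·1 + 306·(-2) = 240)
  q = 1: r = 66, s = 0 − 1·1 = -1, t = 1 − 1·(-2) = 3  (check: 852·(-1) + 306·3 = 66)
  q = 3: r = 42, s = 1 − 3·(-1) = 4, t = -2 − 3·3 = -11  (check: 852·4 + 306·(-11) = 42)
  q = 1: r = 24, s = -1 − 1·4 = -5, t = 3 − 1·(-11) = 14  (check: 852·(-5) + 306·14 = 24)
  q = 1: r = 18, s = 4 − 1·(-5) = 9, t = -11 − 1·14 = -25  (check: 852·9 + 306·(-25) = 18)
  q = 1: r = 6, s = -5 − 1·9 = -14, t = 14 − 1·(-25) = 39  (check: 852·(-14) + 306·39 = 6)
The row with r = 6 (the gcd) gives the Bezout coefficients s = -14, t = 39.
Result: 852 · (-14) + 306 · (39) = 6.

gcd(852, 306) = 6; s = -14, t = 39 (check: 852·(-14) + 306·39 = 6).


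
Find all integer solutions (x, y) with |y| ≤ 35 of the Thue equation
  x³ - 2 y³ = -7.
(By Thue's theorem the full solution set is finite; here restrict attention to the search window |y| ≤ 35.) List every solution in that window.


The equation is x³ - 2y³ = -7. For fixed y, x³ = 2·y³ − 7, so a solution requires the RHS to be a perfect cube.
Strategy: iterate y from -35 to 35, compute RHS = 2·y³ − 7, and check whether it is a (positive or negative) perfect cube.
Check small values of y:
  y = 0: RHS = -7 is not a perfect cube.
  y = 1: RHS = -5 is not a perfect cube.
  y = -1: RHS = -9 is not a perfect cube.
  y = 2: RHS = 9 is not a perfect cube.
  y = -2: RHS = -23 is not a perfect cube.
  y = 3: RHS = 47 is not a perfect cube.
  y = -3: RHS = -61 is not a perfect cube.
Continuing the search up to |y| = 35 finds no solutions either.
No (x, y) in the scanned range satisfies the equation.

No integer solutions with |y| ≤ 35.


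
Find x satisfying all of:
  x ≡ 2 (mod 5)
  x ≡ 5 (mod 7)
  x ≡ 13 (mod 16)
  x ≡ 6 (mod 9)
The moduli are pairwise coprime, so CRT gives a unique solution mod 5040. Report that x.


Product of moduli M = 5 · 7 · 16 · 9 = 5040.
Merge one congruence at a time:
  Start: x ≡ 2 (mod 5).
  Combine with x ≡ 5 (mod 7); new modulus lcm = 35.
    Write x = 2 + 5·t and substitute into x ≡ 5 (mod 7): 5·t ≡ 5 − 2 = 3 (mod 7).
    The inverse of 5 mod 7 is 3 (since 5·3 = 15 = 2·7 + 1), so t ≡ 3·3 = 9 ≡ 2 (mod 7).
    Then x = 2 + 5·2 = 12, valid modulo lcm(5, 7) = 35: x ≡ 12 (mod 35).
  Combine with x ≡ 13 (mod 16); new modulus lcm = 560.
    Write x = 12 + 35·t and substitute into x ≡ 13 (mod 16): 35·t ≡ 13 − 12 = 1 (mod 16).
    Reduce coefficients mod 16: 3·t ≡ 1 (mod 16).
    The inverse of 3 mod 16 is 11 (since 3·11 = 33 = 2·16 + 1), so t ≡ 11·1 = 11 ≡ 11 (mod 16).
    Then x = 12 + 35·11 = 397, valid modulo lcm(35, 16) = 560: x ≡ 397 (mod 560).
  Combine with x ≡ 6 (mod 9); new modulus lcm = 5040.
    Write x = 397 + 560·t and substitute into x ≡ 6 (mod 9): 560·t ≡ 6 − 397 = -391 (mod 9).
    Reduce coefficients mod 9: 2·t ≡ 5 (mod 9).
    The inverse of 2 mod 9 is 5 (since 2·5 = 10 = 1·9 + 1), so t ≡ 5·5 = 25 ≡ 7 (mod 9).
    Then x = 397 + 560·7 = 4317, valid modulo lcm(560, 9) = 5040: x ≡ 4317 (mod 5040).
Verify against each original: 4317 mod 5 = 2, 4317 mod 7 = 5, 4317 mod 16 = 13, 4317 mod 9 = 6.

x ≡ 4317 (mod 5040).


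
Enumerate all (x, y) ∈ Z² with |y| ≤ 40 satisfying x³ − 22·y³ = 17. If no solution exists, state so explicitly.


The equation is x³ - 22y³ = 17. For fixed y, x³ = 22·y³ + 17, so a solution requires the RHS to be a perfect cube.
Strategy: iterate y from -40 to 40, compute RHS = 22·y³ + 17, and check whether it is a (positive or negative) perfect cube.
Check small values of y:
  y = 0: RHS = 17 is not a perfect cube.
  y = 1: RHS = 39 is not a perfect cube.
  y = -1: RHS = -5 is not a perfect cube.
  y = 2: RHS = 193 is not a perfect cube.
  y = -2: RHS = -159 is not a perfect cube.
  y = 3: RHS = 611 is not a perfect cube.
  y = -3: RHS = -577 is not a perfect cube.
Continuing the search up to |y| = 40 finds no solutions either.
No (x, y) in the scanned range satisfies the equation.

No integer solutions with |y| ≤ 40.


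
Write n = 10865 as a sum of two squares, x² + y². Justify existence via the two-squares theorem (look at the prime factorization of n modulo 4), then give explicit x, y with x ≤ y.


Step 1: Factor n = 10865 = 5 · 41 · 53.
Step 2: Check the mod-4 condition on each prime factor: 5 ≡ 1 (mod 4), exponent 1; 41 ≡ 1 (mod 4), exponent 1; 53 ≡ 1 (mod 4), exponent 1.
All primes ≡ 3 (mod 4) appear to even exponent (or don't appear), so by the two-squares theorem n IS expressible as a sum of two squares.
Step 3: Build a representation. Here n = 5 · 41 · 53 is a product of primes ≡ 1 (mod 4). Each prime p ≡ 1 (mod 4) is itself a sum of two squares; find a² by testing p − a² for a perfect square:
  5: 5 − 1² = 4 = 2² ⇒ 5 = 1² + 2².
  41: 41 − 1² = 40, 41 − 2² = 37, 41 − 3² = 32, 41 − 4² = 25 = 5² ⇒ 41 = 4² + 5².
  53: 53 − 1² = 52, 53 − 2² = 49 = 7² ⇒ 53 = 2² + 7².
  Combine using the Brahmagupta–Fibonacci identity (a² + b²)(c² + d²) = (ac − bd)² + (ad + bc)² = (ac + bd)² + (ad − bc)²:
  5 · 41 = 205: from (1² + 2²)(4² + 5²), take (1·4 − 2·5, 1·5 + 2·4) = (4 − 10, 5 + 8) = (-6, 13); dropping signs (only squares matter) gives (6, 13); check 6² + 13² = 36 + 169 = 205 ✓.
  205 · 53 = 10865: from (6² + 13²)(2² + 7²), take (6·2 − 13·7, 6·7 + 13·2) = (12 − 91, 42 + 26) = (-79, 68); dropping signs (only squares matter) gives (79, 68); check 79² + 68² = 6241 + 4624 = 10865 ✓.
Step 4: Order so x ≤ y and verify: 68² + 79² = 4624 + 6241 = 10865 = n. ✓

n = 10865 = 68² + 79² (one valid representation with x ≤ y).


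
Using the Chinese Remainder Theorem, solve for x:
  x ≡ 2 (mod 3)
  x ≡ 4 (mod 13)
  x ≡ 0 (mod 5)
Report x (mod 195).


Moduli 3, 13, 5 are pairwise coprime; by CRT there is a unique solution modulo M = 3 · 13 · 5 = 195.
Solve pairwise, accumulating the modulus:
  Start with x ≡ 2 (mod 3).
  Combine with x ≡ 4 (mod 13): since gcd(3, 13) = 1, we get a unique residue mod 39.
    Write x = 2 + 3·t and substitute into x ≡ 4 (mod 13): 3·t ≡ 4 − 2 = 2 (mod 13).
    The inverse of 3 mod 13 is 9 (since 3·9 = 27 = 2·13 + 1), so t ≡ 9·2 = 18 ≡ 5 (mod 13).
    Then x = 2 + 3·5 = 17, valid modulo lcm(3, 13) = 39: x ≡ 17 (mod 39).
  Combine with x ≡ 0 (mod 5): since gcd(39, 5) = 1, we get a unique residue mod 195.
    Write x = 17 + 39·t and substitute into x ≡ 0 (mod 5): 39·t ≡ 0 − 17 = -17 (mod 5).
    Reduce coefficients mod 5: 4·t ≡ 3 (mod 5).
    The inverse of 4 mod 5 is 4 (since 4·4 = 16 = 3·5 + 1), so t ≡ 4·3 = 12 ≡ 2 (mod 5).
    Then x = 17 + 39·2 = 95, valid modulo lcm(39, 5) = 195: x ≡ 95 (mod 195).
Verify: 95 mod 3 = 2 ✓, 95 mod 13 = 4 ✓, 95 mod 5 = 0 ✓.

x ≡ 95 (mod 195).


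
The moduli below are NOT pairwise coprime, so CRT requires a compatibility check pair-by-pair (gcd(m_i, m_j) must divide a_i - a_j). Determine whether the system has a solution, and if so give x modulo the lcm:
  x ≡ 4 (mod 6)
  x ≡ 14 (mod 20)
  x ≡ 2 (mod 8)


Moduli 6, 20, 8 are not pairwise coprime, so CRT works modulo lcm(m_i) when all pairwise compatibility conditions hold.
Pairwise compatibility: gcd(m_i, m_j) must divide a_i - a_j for every pair.
Merge one congruence at a time:
  Start: x ≡ 4 (mod 6).
  Combine with x ≡ 14 (mod 20): gcd(6, 20) = 2; 14 - 4 = 10, which IS divisible by 2, so compatible.
    Write x = 4 + 6·t and substitute into x ≡ 14 (mod 20): 6·t ≡ 14 − 4 = 10 (mod 20).
    Divide the congruence (and modulus) by g = 2: 3·t ≡ 5 (mod 10).
    The inverse of 3 mod 10 is 7 (since 3·7 = 21 = 2·10 + 1), so t ≡ 7·5 = 35 ≡ 5 (mod 10).
    Then x = 4 + 6·5 = 34, valid modulo lcm(6, 20) = 60: x ≡ 34 (mod 60).
  Combine with x ≡ 2 (mod 8): gcd(60, 8) = 4; 2 - 34 = -32, which IS divisible by 4, so compatible.
    Write x = 34 + 60·t and substitute into x ≡ 2 (mod 8): 60·t ≡ 2 − 34 = -32 (mod 8).
    Divide the congruence (and modulus) by g = 4: 15·t ≡ -8 (mod 2).
    Reduce coefficients mod 2: 1·t ≡ 0 (mod 2).
    So t ≡ 0 (mod 2).
    Then x = 34 + 60·0 = 34, valid modulo lcm(60, 8) = 120: x ≡ 34 (mod 120).
Verify: 34 mod 6 = 4, 34 mod 20 = 14, 34 mod 8 = 2.

x ≡ 34 (mod 120).


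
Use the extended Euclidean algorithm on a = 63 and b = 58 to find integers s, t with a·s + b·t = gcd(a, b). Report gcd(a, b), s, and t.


Euclidean algorithm on (63, 58) — divide until remainder is 0:
  63 = 1 · 58 + 5
  58 = 11 · 5 + 3
  5 = 1 · 3 + 2
  3 = 1 · 2 + 1
  2 = 2 · 1 + 0
gcd(63, 58) = 1.
Track Bezout coefficients alongside the remainders: start with r₀ = 63 = a·1 + b·0 (s = 1, t = 0) and r₁ = 58 = a·0 + b·1 (s = 0, t = 1); each new remainder r_{k+1} = r_{k-1} − q_k·r_k inherits s_{k+1} = s_{k-1} − q_k·s_k, t_{k+1} = t_{k-1} − q_k·t_k, so r_k = a·s_k + b·t_k at every step:
  q = 1: r = 5, s = 1 − 1·0 = 1, t = 0 − 1·1 = -1  (check: 63·1 + 58·(-1) = 5)
  q = 11: r = 3, s = 0 − 11·1 = -11, t = 1 − 11·(-1) = 12  (check: 63·(-11) + 58·12 = 3)
  q = 1: r = 2, s = 1 − 1·(-11) = 12, t = -1 − 1·12 = -13  (check: 63·12 + 58·(-13) = 2)
  q = 1: r = 1, s = -11 − 1·12 = -23, t = 12 − 1·(-13) = 25  (check: 63·(-23) + 58·25 = 1)
The row with r = 1 (the gcd) gives the Bezout coefficients s = -23, t = 25.
Result: 63 · (-23) + 58 · (25) = 1.

gcd(63, 58) = 1; s = -23, t = 25 (check: 63·(-23) + 58·25 = 1).


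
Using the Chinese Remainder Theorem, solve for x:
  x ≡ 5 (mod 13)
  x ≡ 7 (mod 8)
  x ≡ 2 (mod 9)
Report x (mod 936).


Moduli 13, 8, 9 are pairwise coprime; by CRT there is a unique solution modulo M = 13 · 8 · 9 = 936.
Solve pairwise, accumulating the modulus:
  Start with x ≡ 5 (mod 13).
  Combine with x ≡ 7 (mod 8): since gcd(13, 8) = 1, we get a unique residue mod 104.
    Write x = 5 + 13·t and substitute into x ≡ 7 (mod 8): 13·t ≡ 7 − 5 = 2 (mod 8).
    Reduce coefficients mod 8: 5·t ≡ 2 (mod 8).
    The inverse of 5 mod 8 is 5 (since 5·5 = 25 = 3·8 + 1), so t ≡ 5·2 = 10 ≡ 2 (mod 8).
    Then x = 5 + 13·2 = 31, valid modulo lcm(13, 8) = 104: x ≡ 31 (mod 104).
  Combine with x ≡ 2 (mod 9): since gcd(104, 9) = 1, we get a unique residue mod 936.
    Write x = 31 + 104·t and substitute into x ≡ 2 (mod 9): 104·t ≡ 2 − 31 = -29 (mod 9).
    Reduce coefficients mod 9: 5·t ≡ 7 (mod 9).
    The inverse of 5 mod 9 is 2 (since 5·2 = 10 = 1·9 + 1), so t ≡ 2·7 = 14 ≡ 5 (mod 9).
    Then x = 31 + 104·5 = 551, valid modulo lcm(104, 9) = 936: x ≡ 551 (mod 936).
Verify: 551 mod 13 = 5 ✓, 551 mod 8 = 7 ✓, 551 mod 9 = 2 ✓.

x ≡ 551 (mod 936).


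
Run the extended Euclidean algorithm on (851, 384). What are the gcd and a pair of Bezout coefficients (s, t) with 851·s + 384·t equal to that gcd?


Euclidean algorithm on (851, 384) — divide until remainder is 0:
  851 = 2 · 384 + 83
  384 = 4 · 83 + 52
  83 = 1 · 52 + 31
  52 = 1 · 31 + 21
  31 = 1 · 21 + 10
  21 = 2 · 10 + 1
  10 = 10 · 1 + 0
gcd(851, 384) = 1.
Track Bezout coefficients alongside the remainders: start with r₀ = 851 = a·1 + b·0 (s = 1, t = 0) and r₁ = 384 = a·0 + b·1 (s = 0, t = 1); each new remainder r_{k+1} = r_{k-1} − q_k·r_k inherits s_{k+1} = s_{k-1} − q_k·s_k, t_{k+1} = t_{k-1} − q_k·t_k, so r_k = a·s_k + b·t_k at every step:
  q = 2: r = 83, s = 1 − 2·0 = 1, t = 0 − 2·1 = -2  (check: 851·1 + 384·(-2) = 83)
  q = 4: r = 52, s = 0 − 4·1 = -4, t = 1 − 4·(-2) = 9  (check: 851·(-4) + 384·9 = 52)
  q = 1: r = 31, s = 1 − 1·(-4) = 5, t = -2 − 1·9 = -11  (check: 851·5 + 384·(-11) = 31)
  q = 1: r = 21, s = -4 − 1·5 = -9, t = 9 − 1·(-11) = 20  (check: 851·(-9) + 384·20 = 21)
  q = 1: r = 10, s = 5 − 1·(-9) = 14, t = -11 − 1·20 = -31  (check: 851·14 + 384·(-31) = 10)
  q = 2: r = 1, s = -9 − 2·14 = -37, t = 20 − 2·(-31) = 82  (check: 851·(-37) + 384·82 = 1)
The row with r = 1 (the gcd) gives the Bezout coefficients s = -37, t = 82.
Result: 851 · (-37) + 384 · (82) = 1.

gcd(851, 384) = 1; s = -37, t = 82 (check: 851·(-37) + 384·82 = 1).


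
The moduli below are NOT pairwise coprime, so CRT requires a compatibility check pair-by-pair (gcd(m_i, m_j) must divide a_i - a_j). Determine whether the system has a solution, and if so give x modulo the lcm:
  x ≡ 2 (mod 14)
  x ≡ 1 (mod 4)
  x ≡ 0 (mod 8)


Moduli 14, 4, 8 are not pairwise coprime, so CRT works modulo lcm(m_i) when all pairwise compatibility conditions hold.
Pairwise compatibility: gcd(m_i, m_j) must divide a_i - a_j for every pair.
Merge one congruence at a time:
  Start: x ≡ 2 (mod 14).
  Combine with x ≡ 1 (mod 4): gcd(14, 4) = 2, and 1 - 2 = -1 is NOT divisible by 2.
    ⇒ system is inconsistent (no integer solution).

No solution (the system is inconsistent).


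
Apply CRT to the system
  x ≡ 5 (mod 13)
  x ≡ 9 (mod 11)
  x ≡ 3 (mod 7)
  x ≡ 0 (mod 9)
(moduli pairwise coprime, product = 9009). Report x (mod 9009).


Product of moduli M = 13 · 11 · 7 · 9 = 9009.
Merge one congruence at a time:
  Start: x ≡ 5 (mod 13).
  Combine with x ≡ 9 (mod 11); new modulus lcm = 143.
    Write x = 5 + 13·t and substitute into x ≡ 9 (mod 11): 13·t ≡ 9 − 5 = 4 (mod 11).
    Reduce coefficients mod 11: 2·t ≡ 4 (mod 11).
    The inverse of 2 mod 11 is 6 (since 2·6 = 12 = 1·11 + 1), so t ≡ 6·4 = 24 ≡ 2 (mod 11).
    Then x = 5 + 13·2 = 31, valid modulo lcm(13, 11) = 143: x ≡ 31 (mod 143).
  Combine with x ≡ 3 (mod 7); new modulus lcm = 1001.
    Write x = 31 + 143·t and substitute into x ≡ 3 (mod 7): 143·t ≡ 3 − 31 = -28 (mod 7).
    Reduce coefficients mod 7: 3·t ≡ 0 (mod 7).
    The inverse of 3 mod 7 is 5 (since 3·5 = 15 = 2·7 + 1), so t ≡ 5·0 = 0 ≡ 0 (mod 7).
    Then x = 31 + 143·0 = 31, valid modulo lcm(143, 7) = 1001: x ≡ 31 (mod 1001).
  Combine with x ≡ 0 (mod 9); new modulus lcm = 9009.
    Write x = 31 + 1001·t and substitute into x ≡ 0 (mod 9): 1001·t ≡ 0 − 31 = -31 (mod 9).
    Reduce coefficients mod 9: 2·t ≡ 5 (mod 9).
    The inverse of 2 mod 9 is 5 (since 2·5 = 10 = 1·9 + 1), so t ≡ 5·5 = 25 ≡ 7 (mod 9).
    Then x = 31 + 1001·7 = 7038, valid modulo lcm(1001, 9) = 9009: x ≡ 7038 (mod 9009).
Verify against each original: 7038 mod 13 = 5, 7038 mod 11 = 9, 7038 mod 7 = 3, 7038 mod 9 = 0.

x ≡ 7038 (mod 9009).


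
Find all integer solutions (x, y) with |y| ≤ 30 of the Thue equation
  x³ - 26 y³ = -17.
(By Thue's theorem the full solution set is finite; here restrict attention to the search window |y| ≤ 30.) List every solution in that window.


The equation is x³ - 26y³ = -17. For fixed y, x³ = 26·y³ − 17, so a solution requires the RHS to be a perfect cube.
Strategy: iterate y from -30 to 30, compute RHS = 26·y³ − 17, and check whether it is a (positive or negative) perfect cube.
Check small values of y:
  y = 0: RHS = -17 is not a perfect cube.
  y = 1: RHS = 9 is not a perfect cube.
  y = -1: RHS = -43 is not a perfect cube.
  y = 2: RHS = 191 is not a perfect cube.
  y = -2: RHS = -225 is not a perfect cube.
  y = 3: RHS = 685 is not a perfect cube.
  y = -3: RHS = -719 is not a perfect cube.
Continuing the search up to |y| = 30 finds no solutions either.
No (x, y) in the scanned range satisfies the equation.

No integer solutions with |y| ≤ 30.


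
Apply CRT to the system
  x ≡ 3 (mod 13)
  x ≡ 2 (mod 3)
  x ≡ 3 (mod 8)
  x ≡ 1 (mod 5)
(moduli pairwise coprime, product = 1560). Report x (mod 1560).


Product of moduli M = 13 · 3 · 8 · 5 = 1560.
Merge one congruence at a time:
  Start: x ≡ 3 (mod 13).
  Combine with x ≡ 2 (mod 3); new modulus lcm = 39.
    Write x = 3 + 13·t and substitute into x ≡ 2 (mod 3): 13·t ≡ 2 − 3 = -1 (mod 3).
    Reduce coefficients mod 3: 1·t ≡ 2 (mod 3).
    So t ≡ 2 (mod 3).
    Then x = 3 + 13·2 = 29, valid modulo lcm(13, 3) = 39: x ≡ 29 (mod 39).
  Combine with x ≡ 3 (mod 8); new modulus lcm = 312.
    Write x = 29 + 39·t and substitute into x ≡ 3 (mod 8): 39·t ≡ 3 − 29 = -26 (mod 8).
    Reduce coefficients mod 8: 7·t ≡ 6 (mod 8).
    The inverse of 7 mod 8 is 7 (since 7·7 = 49 = 6·8 + 1), so t ≡ 7·6 = 42 ≡ 2 (mod 8).
    Then x = 29 + 39·2 = 107, valid modulo lcm(39, 8) = 312: x ≡ 107 (mod 312).
  Combine with x ≡ 1 (mod 5); new modulus lcm = 1560.
    Write x = 107 + 312·t and substitute into x ≡ 1 (mod 5): 312·t ≡ 1 − 107 = -106 (mod 5).
    Reduce coefficients mod 5: 2·t ≡ 4 (mod 5).
    The inverse of 2 mod 5 is 3 (since 2·3 = 6 = 1·5 + 1), so t ≡ 3·4 = 12 ≡ 2 (mod 5).
    Then x = 107 + 312·2 = 731, valid modulo lcm(312, 5) = 1560: x ≡ 731 (mod 1560).
Verify against each original: 731 mod 13 = 3, 731 mod 3 = 2, 731 mod 8 = 3, 731 mod 5 = 1.

x ≡ 731 (mod 1560).


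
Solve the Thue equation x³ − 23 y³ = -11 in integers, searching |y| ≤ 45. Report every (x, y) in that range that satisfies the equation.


The equation is x³ - 23y³ = -11. For fixed y, x³ = 23·y³ − 11, so a solution requires the RHS to be a perfect cube.
Strategy: iterate y from -45 to 45, compute RHS = 23·y³ − 11, and check whether it is a (positive or negative) perfect cube.
Check small values of y:
  y = 0: RHS = -11 is not a perfect cube.
  y = 1: RHS = 12 is not a perfect cube.
  y = -1: RHS = -34 is not a perfect cube.
  y = 2: RHS = 173 is not a perfect cube.
  y = -2: RHS = -195 is not a perfect cube.
  y = 3: RHS = 610 is not a perfect cube.
  y = -3: RHS = -632 is not a perfect cube.
Continuing the search up to |y| = 45 finds no solutions either.
No (x, y) in the scanned range satisfies the equation.

No integer solutions with |y| ≤ 45.


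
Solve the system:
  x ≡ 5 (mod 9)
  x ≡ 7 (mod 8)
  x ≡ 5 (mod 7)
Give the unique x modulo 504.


Moduli 9, 8, 7 are pairwise coprime; by CRT there is a unique solution modulo M = 9 · 8 · 7 = 504.
Solve pairwise, accumulating the modulus:
  Start with x ≡ 5 (mod 9).
  Combine with x ≡ 7 (mod 8): since gcd(9, 8) = 1, we get a unique residue mod 72.
    Write x = 5 + 9·t and substitute into x ≡ 7 (mod 8): 9·t ≡ 7 − 5 = 2 (mod 8).
    Reduce coefficients mod 8: 1·t ≡ 2 (mod 8).
    So t ≡ 2 (mod 8).
    Then x = 5 + 9·2 = 23, valid modulo lcm(9, 8) = 72: x ≡ 23 (mod 72).
  Combine with x ≡ 5 (mod 7): since gcd(72, 7) = 1, we get a unique residue mod 504.
    Write x = 23 + 72·t and substitute into x ≡ 5 (mod 7): 72·t ≡ 5 − 23 = -18 (mod 7).
    Reduce coefficients mod 7: 2·t ≡ 3 (mod 7).
    The inverse of 2 mod 7 is 4 (since 2·4 = 8 = 1·7 + 1), so t ≡ 4·3 = 12 ≡ 5 (mod 7).
    Then x = 23 + 72·5 = 383, valid modulo lcm(72, 7) = 504: x ≡ 383 (mod 504).
Verify: 383 mod 9 = 5 ✓, 383 mod 8 = 7 ✓, 383 mod 7 = 5 ✓.

x ≡ 383 (mod 504).


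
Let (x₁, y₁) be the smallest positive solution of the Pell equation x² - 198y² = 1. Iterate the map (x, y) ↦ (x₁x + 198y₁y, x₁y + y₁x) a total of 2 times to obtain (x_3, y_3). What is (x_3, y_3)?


Step 1: Find the fundamental solution (x₁, y₁) of x² - 198y² = 1.
  Expand √198 as a continued fraction. a₀ = ⌊√198⌋ = 14; iterate m_{k+1} = d_k·a_k − m_k, d_{k+1} = (198 − m_{k+1}²)/d_k, a_{k+1} = ⌊(a₀ + m_{k+1})/d_{k+1}⌋ (starting m₀ = 0, d₀ = 1), with convergents p_k = a_k·p_{k-1} + p_{k-2}, q_k = a_k·q_{k-1} + q_{k-2} (p₋₁ = 1, q₋₁ = 0):
  k = 0: a₀ = 14; p₀/q₀ = 14/1; p₀² − 198·q₀² = 196 − 198 = -2.
  k = 1: m = 14, d = 2, a = ⌊(14 + 14)/2⌋ = 14; p/q = (14·14 + 1)/(14·1 + 0) = 197/14; p² − 198·q² = 38809 − 38808 = 1.
  The first convergent with p² − 198·q² = 1 gives the fundamental solution (x₁, y₁) = (197, 14).
Step 2: Apply the recurrence (x_{n+1}, y_{n+1}) = (x₁x_n + 198y₁y_n, x₁y_n + y₁x_n) repeatedly.
  From (x_1, y_1) = (197, 14): x_2 = 197·197 + 198·14·14 = 77617; y_2 = 197·14 + 14·197 = 5516.
  From (x_2, y_2) = (77617, 5516): x_3 = 197·77617 + 198·14·5516 = 30580901; y_3 = 197·5516 + 14·77617 = 2173290.
Step 3: Verify x_3² - 198·y_3² = 935191505971801 - 935191505971800 = 1 (should be 1). ✓

(x_1, y_1) = (197, 14); (x_3, y_3) = (30580901, 2173290).


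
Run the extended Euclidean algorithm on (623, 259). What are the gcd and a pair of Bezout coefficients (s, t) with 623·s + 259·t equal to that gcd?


Euclidean algorithm on (623, 259) — divide until remainder is 0:
  623 = 2 · 259 + 105
  259 = 2 · 105 + 49
  105 = 2 · 49 + 7
  49 = 7 · 7 + 0
gcd(623, 259) = 7.
Track Bezout coefficients alongside the remainders: start with r₀ = 623 = a·1 + b·0 (s = 1, t = 0) and r₁ = 259 = a·0 + b·1 (s = 0, t = 1); each new remainder r_{k+1} = r_{k-1} − q_k·r_k inherits s_{k+1} = s_{k-1} − q_k·s_k, t_{k+1} = t_{k-1} − q_k·t_k, so r_k = a·s_k + b·t_k at every step:
  q = 2: r = 105, s = 1 − 2·0 = 1, t = 0 − 2·1 = -2  (check: 623·1 + 259·(-2) = 105)
  q = 2: r = 49, s = 0 − 2·1 = -2, t = 1 − 2·(-2) = 5  (check: 623·(-2) + 259·5 = 49)
  q = 2: r = 7, s = 1 − 2·(-2) = 5, t = -2 − 2·5 = -12  (check: 623·5 + 259·(-12) = 7)
The row with r = 7 (the gcd) gives the Bezout coefficients s = 5, t = -12.
Result: 623 · (5) + 259 · (-12) = 7.

gcd(623, 259) = 7; s = 5, t = -12 (check: 623·5 + 259·(-12) = 7).


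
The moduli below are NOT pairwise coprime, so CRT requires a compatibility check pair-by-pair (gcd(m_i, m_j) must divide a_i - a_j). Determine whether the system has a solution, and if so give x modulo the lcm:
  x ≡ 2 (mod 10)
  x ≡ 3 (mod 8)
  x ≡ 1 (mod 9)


Moduli 10, 8, 9 are not pairwise coprime, so CRT works modulo lcm(m_i) when all pairwise compatibility conditions hold.
Pairwise compatibility: gcd(m_i, m_j) must divide a_i - a_j for every pair.
Merge one congruence at a time:
  Start: x ≡ 2 (mod 10).
  Combine with x ≡ 3 (mod 8): gcd(10, 8) = 2, and 3 - 2 = 1 is NOT divisible by 2.
    ⇒ system is inconsistent (no integer solution).

No solution (the system is inconsistent).


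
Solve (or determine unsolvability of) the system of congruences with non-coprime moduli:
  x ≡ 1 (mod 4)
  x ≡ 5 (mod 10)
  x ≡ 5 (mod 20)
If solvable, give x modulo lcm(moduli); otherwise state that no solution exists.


Moduli 4, 10, 20 are not pairwise coprime, so CRT works modulo lcm(m_i) when all pairwise compatibility conditions hold.
Pairwise compatibility: gcd(m_i, m_j) must divide a_i - a_j for every pair.
Merge one congruence at a time:
  Start: x ≡ 1 (mod 4).
  Combine with x ≡ 5 (mod 10): gcd(4, 10) = 2; 5 - 1 = 4, which IS divisible by 2, so compatible.
    Write x = 1 + 4·t and substitute into x ≡ 5 (mod 10): 4·t ≡ 5 − 1 = 4 (mod 10).
    Divide the congruence (and modulus) by g = 2: 2·t ≡ 2 (mod 5).
    The inverse of 2 mod 5 is 3 (since 2·3 = 6 = 1·5 + 1), so t ≡ 3·2 = 6 ≡ 1 (mod 5).
    Then x = 1 + 4·1 = 5, valid modulo lcm(4, 10) = 20: x ≡ 5 (mod 20).
  Combine with x ≡ 5 (mod 20): gcd(20, 20) = 20; 5 - 5 = 0, which IS divisible by 20, so compatible.
    Write x = 5 + 20·t and substitute into x ≡ 5 (mod 20): 20·t ≡ 5 − 5 = 0 (mod 20).
    Divide the congruence (and modulus) by g = 20: 1·t ≡ 0 (mod 1).
    Modulo 1 every t works; take t = 0.
    Then x = 5 + 20·0 = 5, valid modulo lcm(20, 20) = 20: x ≡ 5 (mod 20).
Verify: 5 mod 4 = 1, 5 mod 10 = 5, 5 mod 20 = 5.

x ≡ 5 (mod 20).


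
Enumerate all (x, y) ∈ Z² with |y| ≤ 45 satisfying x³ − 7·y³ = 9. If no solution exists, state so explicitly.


The equation is x³ - 7y³ = 9. For fixed y, x³ = 7·y³ + 9, so a solution requires the RHS to be a perfect cube.
Strategy: iterate y from -45 to 45, compute RHS = 7·y³ + 9, and check whether it is a (positive or negative) perfect cube.
Check small values of y:
  y = 0: RHS = 9 is not a perfect cube.
  y = 1: RHS = 16 is not a perfect cube.
  y = -1: RHS = 2 is not a perfect cube.
  y = 2: RHS = 65 is not a perfect cube.
  y = -2: RHS = -47 is not a perfect cube.
  y = 3: RHS = 198 is not a perfect cube.
  y = -3: RHS = -180 is not a perfect cube.
Continuing the search up to |y| = 45 finds no solutions either.
No (x, y) in the scanned range satisfies the equation.

No integer solutions with |y| ≤ 45.


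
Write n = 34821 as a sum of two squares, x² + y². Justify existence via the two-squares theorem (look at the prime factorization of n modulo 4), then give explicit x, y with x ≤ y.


Step 1: Factor n = 34821 = 3^2 · 53 · 73.
Step 2: Check the mod-4 condition on each prime factor: 3 ≡ 3 (mod 4), exponent 2 (must be even); 53 ≡ 1 (mod 4), exponent 1; 73 ≡ 1 (mod 4), exponent 1.
All primes ≡ 3 (mod 4) appear to even exponent (or don't appear), so by the two-squares theorem n IS expressible as a sum of two squares.
Step 3: Build a representation. Group n = k² · m with k = 3 and m = 53 · 73 = 3869 (a product of primes ≡ 1 (mod 4)); a representation of m scales to one of n via (k·x)² + (k·y)² = k²(x² + y²). Each prime p ≡ 1 (mod 4) is itself a sum of two squares; find a² by testing p − a² for a perfect square:
  53: 53 − 1² = 52, 53 − 2² = 49 = 7² ⇒ 53 = 2² + 7².
  73: 73 − 1² = 72, 73 − 2² = 69, 73 − 3² = 64 = 8² ⇒ 73 = 3² + 8².
  Combine using the Brahmagupta–Fibonacci identity (a² + b²)(c² + d²) = (ac − bd)² + (ad + bc)² = (ac + bd)² + (ad − bc)²:
  53 · 73 = 3869: from (2² + 7²)(3² + 8²), take (2·3 − 7·8, 2·8 + 7·3) = (6 − 56, 16 + 21) = (-50, 37); dropping signs (only squares matter) gives (50, 37); check 50² + 37² = 2500 + 1369 = 3869 ✓.
  Scale by k = 3: (3·50, 3·37) = (150, 111).
Step 4: Order so x ≤ y and verify: 111² + 150² = 12321 + 22500 = 34821 = n. ✓

n = 34821 = 111² + 150² (one valid representation with x ≤ y).


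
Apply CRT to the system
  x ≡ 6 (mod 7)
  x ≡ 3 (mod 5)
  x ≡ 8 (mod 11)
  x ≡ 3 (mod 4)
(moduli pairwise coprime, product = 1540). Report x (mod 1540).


Product of moduli M = 7 · 5 · 11 · 4 = 1540.
Merge one congruence at a time:
  Start: x ≡ 6 (mod 7).
  Combine with x ≡ 3 (mod 5); new modulus lcm = 35.
    Write x = 6 + 7·t and substitute into x ≡ 3 (mod 5): 7·t ≡ 3 − 6 = -3 (mod 5).
    Reduce coefficients mod 5: 2·t ≡ 2 (mod 5).
    The inverse of 2 mod 5 is 3 (since 2·3 = 6 = 1·5 + 1), so t ≡ 3·2 = 6 ≡ 1 (mod 5).
    Then x = 6 + 7·1 = 13, valid modulo lcm(7, 5) = 35: x ≡ 13 (mod 35).
  Combine with x ≡ 8 (mod 11); new modulus lcm = 385.
    Write x = 13 + 35·t and substitute into x ≡ 8 (mod 11): 35·t ≡ 8 − 13 = -5 (mod 11).
    Reduce coefficients mod 11: 2·t ≡ 6 (mod 11).
    The inverse of 2 mod 11 is 6 (since 2·6 = 12 = 1·11 + 1), so t ≡ 6·6 = 36 ≡ 3 (mod 11).
    Then x = 13 + 35·3 = 118, valid modulo lcm(35, 11) = 385: x ≡ 118 (mod 385).
  Combine with x ≡ 3 (mod 4); new modulus lcm = 1540.
    Write x = 118 + 385·t and substitute into x ≡ 3 (mod 4): 385·t ≡ 3 − 118 = -115 (mod 4).
    Reduce coefficients mod 4: 1·t ≡ 1 (mod 4).
    So t ≡ 1 (mod 4).
    Then x = 118 + 385·1 = 503, valid modulo lcm(385, 4) = 1540: x ≡ 503 (mod 1540).
Verify against each original: 503 mod 7 = 6, 503 mod 5 = 3, 503 mod 11 = 8, 503 mod 4 = 3.

x ≡ 503 (mod 1540).


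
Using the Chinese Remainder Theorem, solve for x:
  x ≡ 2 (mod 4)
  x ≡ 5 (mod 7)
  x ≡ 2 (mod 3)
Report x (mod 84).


Moduli 4, 7, 3 are pairwise coprime; by CRT there is a unique solution modulo M = 4 · 7 · 3 = 84.
Solve pairwise, accumulating the modulus:
  Start with x ≡ 2 (mod 4).
  Combine with x ≡ 5 (mod 7): since gcd(4, 7) = 1, we get a unique residue mod 28.
    Write x = 2 + 4·t and substitute into x ≡ 5 (mod 7): 4·t ≡ 5 − 2 = 3 (mod 7).
    The inverse of 4 mod 7 is 2 (since 4·2 = 8 = 1·7 + 1), so t ≡ 2·3 = 6 ≡ 6 (mod 7).
    Then x = 2 + 4·6 = 26, valid modulo lcm(4, 7) = 28: x ≡ 26 (mod 28).
  Combine with x ≡ 2 (mod 3): since gcd(28, 3) = 1, we get a unique residue mod 84.
    Write x = 26 + 28·t and substitute into x ≡ 2 (mod 3): 28·t ≡ 2 − 26 = -24 (mod 3).
    Reduce coefficients mod 3: 1·t ≡ 0 (mod 3).
    So t ≡ 0 (mod 3).
    Then x = 26 + 28·0 = 26, valid modulo lcm(28, 3) = 84: x ≡ 26 (mod 84).
Verify: 26 mod 4 = 2 ✓, 26 mod 7 = 5 ✓, 26 mod 3 = 2 ✓.

x ≡ 26 (mod 84).


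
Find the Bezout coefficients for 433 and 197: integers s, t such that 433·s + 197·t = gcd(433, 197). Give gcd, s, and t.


Euclidean algorithm on (433, 197) — divide until remainder is 0:
  433 = 2 · 197 + 39
  197 = 5 · 39 + 2
  39 = 19 · 2 + 1
  2 = 2 · 1 + 0
gcd(433, 197) = 1.
Track Bezout coefficients alongside the remainders: start with r₀ = 433 = a·1 + b·0 (s = 1, t = 0) and r₁ = 197 = a·0 + b·1 (s = 0, t = 1); each new remainder r_{k+1} = r_{k-1} − q_k·r_k inherits s_{k+1} = s_{k-1} − q_k·s_k, t_{k+1} = t_{k-1} − q_k·t_k, so r_k = a·s_k + b·t_k at every step:
  q = 2: r = 39, s = 1 − 2·0 = 1, t = 0 − 2·1 = -2  (check: 433·1 + 197·(-2) = 39)
  q = 5: r = 2, s = 0 − 5·1 = -5, t = 1 − 5·(-2) = 11  (check: 433·(-5) + 197·11 = 2)
  q = 19: r = 1, s = 1 − 19·(-5) = 96, t = -2 − 19·11 = -211  (check: 433·96 + 197·(-211) = 1)
The row with r = 1 (the gcd) gives the Bezout coefficients s = 96, t = -211.
Result: 433 · (96) + 197 · (-211) = 1.

gcd(433, 197) = 1; s = 96, t = -211 (check: 433·96 + 197·(-211) = 1).


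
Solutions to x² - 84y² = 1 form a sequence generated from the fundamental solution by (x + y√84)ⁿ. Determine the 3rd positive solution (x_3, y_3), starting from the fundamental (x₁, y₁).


Step 1: Find the fundamental solution (x₁, y₁) of x² - 84y² = 1.
  Expand √84 as a continued fraction. a₀ = ⌊√84⌋ = 9; iterate m_{k+1} = d_k·a_k − m_k, d_{k+1} = (84 − m_{k+1}²)/d_k, a_{k+1} = ⌊(a₀ + m_{k+1})/d_{k+1}⌋ (starting m₀ = 0, d₀ = 1), with convergents p_k = a_k·p_{k-1} + p_{k-2}, q_k = a_k·q_{k-1} + q_{k-2} (p₋₁ = 1, q₋₁ = 0):
  k = 0: a₀ = 9; p₀/q₀ = 9/1; p₀² − 84·q₀² = 81 − 84 = -3.
  k = 1: m = 9, d = 3, a = ⌊(9 + 9)/3⌋ = 6; p/q = (6·9 + 1)/(6·1 + 0) = 55/6; p² − 84·q² = 3025 − 3024 = 1.
  The first convergent with p² − 84·q² = 1 gives the fundamental solution (x₁, y₁) = (55, 6).
Step 2: Apply the recurrence (x_{n+1}, y_{n+1}) = (x₁x_n + 84y₁y_n, x₁y_n + y₁x_n) repeatedly.
  From (x_1, y_1) = (55, 6): x_2 = 55·55 + 84·6·6 = 6049; y_2 = 55·6 + 6·55 = 660.
  From (x_2, y_2) = (6049, 660): x_3 = 55·6049 + 84·6·660 = 665335; y_3 = 55·660 + 6·6049 = 72594.
Step 3: Verify x_3² - 84·y_3² = 442670662225 - 442670662224 = 1 (should be 1). ✓

(x_1, y_1) = (55, 6); (x_3, y_3) = (665335, 72594).


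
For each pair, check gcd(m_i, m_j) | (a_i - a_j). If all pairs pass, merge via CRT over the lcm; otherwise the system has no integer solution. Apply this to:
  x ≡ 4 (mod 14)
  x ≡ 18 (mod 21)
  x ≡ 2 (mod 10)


Moduli 14, 21, 10 are not pairwise coprime, so CRT works modulo lcm(m_i) when all pairwise compatibility conditions hold.
Pairwise compatibility: gcd(m_i, m_j) must divide a_i - a_j for every pair.
Merge one congruence at a time:
  Start: x ≡ 4 (mod 14).
  Combine with x ≡ 18 (mod 21): gcd(14, 21) = 7; 18 - 4 = 14, which IS divisible by 7, so compatible.
    Write x = 4 + 14·t and substitute into x ≡ 18 (mod 21): 14·t ≡ 18 − 4 = 14 (mod 21).
    Divide the congruence (and modulus) by g = 7: 2·t ≡ 2 (mod 3).
    The inverse of 2 mod 3 is 2 (since 2·2 = 4 = 1·3 + 1), so t ≡ 2·2 = 4 ≡ 1 (mod 3).
    Then x = 4 + 14·1 = 18, valid modulo lcm(14, 21) = 42: x ≡ 18 (mod 42).
  Combine with x ≡ 2 (mod 10): gcd(42, 10) = 2; 2 - 18 = -16, which IS divisible by 2, so compatible.
    Write x = 18 + 42·t and substitute into x ≡ 2 (mod 10): 42·t ≡ 2 − 18 = -16 (mod 10).
    Divide the congruence (and modulus) by g = 2: 21·t ≡ -8 (mod 5).
    Reduce coefficients mod 5: 1·t ≡ 2 (mod 5).
    So t ≡ 2 (mod 5).
    Then x = 18 + 42·2 = 102, valid modulo lcm(42, 10) = 210: x ≡ 102 (mod 210).
Verify: 102 mod 14 = 4, 102 mod 21 = 18, 102 mod 10 = 2.

x ≡ 102 (mod 210).
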